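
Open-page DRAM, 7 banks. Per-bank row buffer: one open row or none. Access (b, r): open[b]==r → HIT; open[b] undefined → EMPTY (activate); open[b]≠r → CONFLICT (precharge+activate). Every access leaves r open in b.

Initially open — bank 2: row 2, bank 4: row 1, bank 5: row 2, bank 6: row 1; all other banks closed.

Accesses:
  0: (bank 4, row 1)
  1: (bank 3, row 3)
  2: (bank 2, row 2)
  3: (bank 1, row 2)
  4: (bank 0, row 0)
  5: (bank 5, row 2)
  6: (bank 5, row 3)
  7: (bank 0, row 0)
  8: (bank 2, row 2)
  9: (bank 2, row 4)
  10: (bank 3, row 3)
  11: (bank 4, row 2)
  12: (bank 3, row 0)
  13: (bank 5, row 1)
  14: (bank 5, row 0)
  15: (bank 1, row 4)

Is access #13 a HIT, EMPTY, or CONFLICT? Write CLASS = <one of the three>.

CLASS = CONFLICT

0: bank 4 row 1 — prev 1 → HIT
1: bank 3 row 3 — prev None → EMPTY
2: bank 2 row 2 — prev 2 → HIT
3: bank 1 row 2 — prev None → EMPTY
4: bank 0 row 0 — prev None → EMPTY
5: bank 5 row 2 — prev 2 → HIT
6: bank 5 row 3 — prev 2 → CONFLICT
7: bank 0 row 0 — prev 0 → HIT
8: bank 2 row 2 — prev 2 → HIT
9: bank 2 row 4 — prev 2 → CONFLICT
10: bank 3 row 3 — prev 3 → HIT
11: bank 4 row 2 — prev 1 → CONFLICT
12: bank 3 row 0 — prev 3 → CONFLICT
13: bank 5 row 1 — prev 3 → CONFLICT
14: bank 5 row 0 — prev 1 → CONFLICT
15: bank 1 row 4 — prev 2 → CONFLICT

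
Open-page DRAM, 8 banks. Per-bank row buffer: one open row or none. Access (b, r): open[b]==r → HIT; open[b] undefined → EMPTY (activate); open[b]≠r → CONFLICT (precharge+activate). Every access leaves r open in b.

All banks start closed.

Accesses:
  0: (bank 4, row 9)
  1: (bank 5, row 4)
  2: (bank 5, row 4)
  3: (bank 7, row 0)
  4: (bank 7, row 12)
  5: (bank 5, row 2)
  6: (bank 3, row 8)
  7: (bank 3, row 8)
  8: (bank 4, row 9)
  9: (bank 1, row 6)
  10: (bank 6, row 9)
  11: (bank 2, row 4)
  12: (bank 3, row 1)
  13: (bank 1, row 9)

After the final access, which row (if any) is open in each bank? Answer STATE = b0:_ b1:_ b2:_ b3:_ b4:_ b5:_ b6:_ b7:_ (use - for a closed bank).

STATE = b0:- b1:9 b2:4 b3:1 b4:9 b5:2 b6:9 b7:12

#0 (4,9) E
#1 (5,4) E
#2 (5,4) H  (was 4)
#3 (7,0) E
#4 (7,12) C  (was 0)
#5 (5,2) C  (was 4)
#6 (3,8) E
#7 (3,8) H  (was 8)
#8 (4,9) H  (was 9)
#9 (1,6) E
#10 (6,9) E
#11 (2,4) E
#12 (3,1) C  (was 8)
#13 (1,9) C  (was 6)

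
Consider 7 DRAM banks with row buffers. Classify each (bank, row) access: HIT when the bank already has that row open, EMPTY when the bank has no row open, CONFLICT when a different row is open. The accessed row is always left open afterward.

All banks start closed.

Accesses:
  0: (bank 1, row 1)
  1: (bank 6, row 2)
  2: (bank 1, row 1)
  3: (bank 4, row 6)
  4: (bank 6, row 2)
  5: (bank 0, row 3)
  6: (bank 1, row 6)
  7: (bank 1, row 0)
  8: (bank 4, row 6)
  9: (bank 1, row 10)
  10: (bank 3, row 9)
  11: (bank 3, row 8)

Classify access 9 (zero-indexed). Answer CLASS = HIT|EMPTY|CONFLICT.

CLASS = CONFLICT

  [0] b1 r1: no row ⇒ E
  [1] b6 r2: no row ⇒ E
  [2] b1 r1: had r1 ⇒ H
  [3] b4 r6: no row ⇒ E
  [4] b6 r2: had r2 ⇒ H
  [5] b0 r3: no row ⇒ E
  [6] b1 r6: had r1 ⇒ C
  [7] b1 r0: had r6 ⇒ C
  [8] b4 r6: had r6 ⇒ H
  [9] b1 r10: had r0 ⇒ C
  [10] b3 r9: no row ⇒ E
  [11] b3 r8: had r9 ⇒ C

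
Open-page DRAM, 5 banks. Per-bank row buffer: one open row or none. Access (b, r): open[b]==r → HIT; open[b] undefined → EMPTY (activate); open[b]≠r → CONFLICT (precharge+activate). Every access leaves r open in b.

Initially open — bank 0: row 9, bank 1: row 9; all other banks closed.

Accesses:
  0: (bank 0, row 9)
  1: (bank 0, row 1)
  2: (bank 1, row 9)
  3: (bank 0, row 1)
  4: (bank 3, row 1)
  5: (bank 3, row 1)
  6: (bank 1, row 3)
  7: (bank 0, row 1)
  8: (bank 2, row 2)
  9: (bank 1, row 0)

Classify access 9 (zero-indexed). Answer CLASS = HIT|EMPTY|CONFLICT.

step 0: bank0 9->9 [HIT]
step 1: bank0 9->1 [CONFLICT]
step 2: bank1 9->9 [HIT]
step 3: bank0 1->1 [HIT]
step 4: bank3 None->1 [EMPTY]
step 5: bank3 1->1 [HIT]
step 6: bank1 9->3 [CONFLICT]
step 7: bank0 1->1 [HIT]
step 8: bank2 None->2 [EMPTY]
step 9: bank1 3->0 [CONFLICT]

CLASS = CONFLICT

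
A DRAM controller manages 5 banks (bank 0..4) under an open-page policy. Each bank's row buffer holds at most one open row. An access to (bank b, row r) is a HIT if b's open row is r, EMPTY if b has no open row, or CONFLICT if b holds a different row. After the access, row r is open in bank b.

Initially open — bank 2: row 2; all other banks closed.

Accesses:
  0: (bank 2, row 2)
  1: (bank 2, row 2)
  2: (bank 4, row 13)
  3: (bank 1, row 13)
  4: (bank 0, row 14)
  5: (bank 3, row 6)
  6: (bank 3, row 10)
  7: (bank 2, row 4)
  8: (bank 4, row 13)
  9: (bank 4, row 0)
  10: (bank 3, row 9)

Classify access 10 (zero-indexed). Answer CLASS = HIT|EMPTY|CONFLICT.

  [0] b2 r2: had r2 ⇒ H
  [1] b2 r2: had r2 ⇒ H
  [2] b4 r13: no row ⇒ E
  [3] b1 r13: no row ⇒ E
  [4] b0 r14: no row ⇒ E
  [5] b3 r6: no row ⇒ E
  [6] b3 r10: had r6 ⇒ C
  [7] b2 r4: had r2 ⇒ C
  [8] b4 r13: had r13 ⇒ H
  [9] b4 r0: had r13 ⇒ C
  [10] b3 r9: had r10 ⇒ C

CLASS = CONFLICT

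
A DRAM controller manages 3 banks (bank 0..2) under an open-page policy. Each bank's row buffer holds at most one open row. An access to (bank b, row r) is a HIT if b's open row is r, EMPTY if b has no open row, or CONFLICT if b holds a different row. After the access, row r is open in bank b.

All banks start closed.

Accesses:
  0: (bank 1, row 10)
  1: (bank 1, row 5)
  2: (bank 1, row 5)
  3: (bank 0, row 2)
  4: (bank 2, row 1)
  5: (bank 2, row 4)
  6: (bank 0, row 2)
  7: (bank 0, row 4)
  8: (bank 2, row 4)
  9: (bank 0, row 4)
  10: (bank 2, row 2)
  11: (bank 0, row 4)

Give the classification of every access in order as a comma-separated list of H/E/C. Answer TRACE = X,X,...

step 0: bank1 None->10 [EMPTY]
step 1: bank1 10->5 [CONFLICT]
step 2: bank1 5->5 [HIT]
step 3: bank0 None->2 [EMPTY]
step 4: bank2 None->1 [EMPTY]
step 5: bank2 1->4 [CONFLICT]
step 6: bank0 2->2 [HIT]
step 7: bank0 2->4 [CONFLICT]
step 8: bank2 4->4 [HIT]
step 9: bank0 4->4 [HIT]
step 10: bank2 4->2 [CONFLICT]
step 11: bank0 4->4 [HIT]

TRACE = E,C,H,E,E,C,H,C,H,H,C,H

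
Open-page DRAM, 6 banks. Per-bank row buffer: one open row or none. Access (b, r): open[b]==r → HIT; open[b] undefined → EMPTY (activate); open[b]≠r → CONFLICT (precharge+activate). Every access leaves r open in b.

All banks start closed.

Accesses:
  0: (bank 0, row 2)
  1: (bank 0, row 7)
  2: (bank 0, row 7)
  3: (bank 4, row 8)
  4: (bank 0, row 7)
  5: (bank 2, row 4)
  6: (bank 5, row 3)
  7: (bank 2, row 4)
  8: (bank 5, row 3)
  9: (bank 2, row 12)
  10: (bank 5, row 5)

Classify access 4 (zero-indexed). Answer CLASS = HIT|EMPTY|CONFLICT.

0: bank 0 row 2 — prev None → EMPTY
1: bank 0 row 7 — prev 2 → CONFLICT
2: bank 0 row 7 — prev 7 → HIT
3: bank 4 row 8 — prev None → EMPTY
4: bank 0 row 7 — prev 7 → HIT
5: bank 2 row 4 — prev None → EMPTY
6: bank 5 row 3 — prev None → EMPTY
7: bank 2 row 4 — prev 4 → HIT
8: bank 5 row 3 — prev 3 → HIT
9: bank 2 row 12 — prev 4 → CONFLICT
10: bank 5 row 5 — prev 3 → CONFLICT

CLASS = HIT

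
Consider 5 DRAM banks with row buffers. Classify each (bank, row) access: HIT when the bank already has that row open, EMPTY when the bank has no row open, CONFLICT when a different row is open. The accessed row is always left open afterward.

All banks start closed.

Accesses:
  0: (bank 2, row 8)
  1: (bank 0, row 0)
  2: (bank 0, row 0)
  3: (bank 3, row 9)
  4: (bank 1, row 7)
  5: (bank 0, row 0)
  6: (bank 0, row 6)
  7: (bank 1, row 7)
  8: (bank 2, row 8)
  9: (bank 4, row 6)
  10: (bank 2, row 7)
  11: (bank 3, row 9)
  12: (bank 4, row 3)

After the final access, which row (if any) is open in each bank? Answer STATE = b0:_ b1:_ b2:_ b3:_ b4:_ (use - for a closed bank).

STATE = b0:6 b1:7 b2:7 b3:9 b4:3

step 0: bank2 None->8 [EMPTY]
step 1: bank0 None->0 [EMPTY]
step 2: bank0 0->0 [HIT]
step 3: bank3 None->9 [EMPTY]
step 4: bank1 None->7 [EMPTY]
step 5: bank0 0->0 [HIT]
step 6: bank0 0->6 [CONFLICT]
step 7: bank1 7->7 [HIT]
step 8: bank2 8->8 [HIT]
step 9: bank4 None->6 [EMPTY]
step 10: bank2 8->7 [CONFLICT]
step 11: bank3 9->9 [HIT]
step 12: bank4 6->3 [CONFLICT]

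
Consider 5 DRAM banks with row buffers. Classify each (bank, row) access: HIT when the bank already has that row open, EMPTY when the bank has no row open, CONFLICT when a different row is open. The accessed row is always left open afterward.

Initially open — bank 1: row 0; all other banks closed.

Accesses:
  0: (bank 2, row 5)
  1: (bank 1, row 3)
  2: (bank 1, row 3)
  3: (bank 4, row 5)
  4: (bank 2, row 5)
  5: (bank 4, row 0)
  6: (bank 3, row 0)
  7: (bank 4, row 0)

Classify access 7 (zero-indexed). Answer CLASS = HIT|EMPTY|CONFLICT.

CLASS = HIT

  [0] b2 r5: no row ⇒ E
  [1] b1 r3: had r0 ⇒ C
  [2] b1 r3: had r3 ⇒ H
  [3] b4 r5: no row ⇒ E
  [4] b2 r5: had r5 ⇒ H
  [5] b4 r0: had r5 ⇒ C
  [6] b3 r0: no row ⇒ E
  [7] b4 r0: had r0 ⇒ H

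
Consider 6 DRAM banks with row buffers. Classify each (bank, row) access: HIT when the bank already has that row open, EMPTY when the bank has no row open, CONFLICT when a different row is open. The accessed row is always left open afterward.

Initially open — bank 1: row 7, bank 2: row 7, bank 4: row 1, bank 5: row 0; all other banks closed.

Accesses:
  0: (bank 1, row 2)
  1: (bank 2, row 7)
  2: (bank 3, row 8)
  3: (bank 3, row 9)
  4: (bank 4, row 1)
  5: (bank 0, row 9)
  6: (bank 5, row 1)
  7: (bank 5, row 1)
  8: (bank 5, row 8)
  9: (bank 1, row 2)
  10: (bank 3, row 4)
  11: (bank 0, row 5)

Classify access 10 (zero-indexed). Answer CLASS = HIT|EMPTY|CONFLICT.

  [0] b1 r2: had r7 ⇒ C
  [1] b2 r7: had r7 ⇒ H
  [2] b3 r8: no row ⇒ E
  [3] b3 r9: had r8 ⇒ C
  [4] b4 r1: had r1 ⇒ H
  [5] b0 r9: no row ⇒ E
  [6] b5 r1: had r0 ⇒ C
  [7] b5 r1: had r1 ⇒ H
  [8] b5 r8: had r1 ⇒ C
  [9] b1 r2: had r2 ⇒ H
  [10] b3 r4: had r9 ⇒ C
  [11] b0 r5: had r9 ⇒ C

CLASS = CONFLICT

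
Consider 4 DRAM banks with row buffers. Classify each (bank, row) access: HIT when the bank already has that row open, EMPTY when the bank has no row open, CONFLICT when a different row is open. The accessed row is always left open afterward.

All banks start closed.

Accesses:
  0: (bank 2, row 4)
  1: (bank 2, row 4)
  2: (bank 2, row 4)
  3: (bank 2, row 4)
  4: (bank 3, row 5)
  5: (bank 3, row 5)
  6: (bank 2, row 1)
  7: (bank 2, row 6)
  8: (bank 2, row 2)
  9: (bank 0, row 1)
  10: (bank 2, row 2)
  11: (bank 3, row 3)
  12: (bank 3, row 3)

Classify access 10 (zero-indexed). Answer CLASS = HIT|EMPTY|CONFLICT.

CLASS = HIT

  [0] b2 r4: no row ⇒ E
  [1] b2 r4: had r4 ⇒ H
  [2] b2 r4: had r4 ⇒ H
  [3] b2 r4: had r4 ⇒ H
  [4] b3 r5: no row ⇒ E
  [5] b3 r5: had r5 ⇒ H
  [6] b2 r1: had r4 ⇒ C
  [7] b2 r6: had r1 ⇒ C
  [8] b2 r2: had r6 ⇒ C
  [9] b0 r1: no row ⇒ E
  [10] b2 r2: had r2 ⇒ H
  [11] b3 r3: had r5 ⇒ C
  [12] b3 r3: had r3 ⇒ H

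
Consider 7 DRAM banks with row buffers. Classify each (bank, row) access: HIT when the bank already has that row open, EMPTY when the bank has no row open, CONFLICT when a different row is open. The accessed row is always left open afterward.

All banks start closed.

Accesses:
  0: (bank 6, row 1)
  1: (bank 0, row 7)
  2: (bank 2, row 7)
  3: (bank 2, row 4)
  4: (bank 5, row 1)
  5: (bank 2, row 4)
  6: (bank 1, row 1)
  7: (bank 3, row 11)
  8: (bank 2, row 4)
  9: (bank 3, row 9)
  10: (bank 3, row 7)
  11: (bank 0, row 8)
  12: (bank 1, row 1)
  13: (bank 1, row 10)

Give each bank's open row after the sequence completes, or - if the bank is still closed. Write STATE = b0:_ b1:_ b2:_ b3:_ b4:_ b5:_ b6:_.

STATE = b0:8 b1:10 b2:4 b3:7 b4:- b5:1 b6:1

step 0: bank6 None->1 [EMPTY]
step 1: bank0 None->7 [EMPTY]
step 2: bank2 None->7 [EMPTY]
step 3: bank2 7->4 [CONFLICT]
step 4: bank5 None->1 [EMPTY]
step 5: bank2 4->4 [HIT]
step 6: bank1 None->1 [EMPTY]
step 7: bank3 None->11 [EMPTY]
step 8: bank2 4->4 [HIT]
step 9: bank3 11->9 [CONFLICT]
step 10: bank3 9->7 [CONFLICT]
step 11: bank0 7->8 [CONFLICT]
step 12: bank1 1->1 [HIT]
step 13: bank1 1->10 [CONFLICT]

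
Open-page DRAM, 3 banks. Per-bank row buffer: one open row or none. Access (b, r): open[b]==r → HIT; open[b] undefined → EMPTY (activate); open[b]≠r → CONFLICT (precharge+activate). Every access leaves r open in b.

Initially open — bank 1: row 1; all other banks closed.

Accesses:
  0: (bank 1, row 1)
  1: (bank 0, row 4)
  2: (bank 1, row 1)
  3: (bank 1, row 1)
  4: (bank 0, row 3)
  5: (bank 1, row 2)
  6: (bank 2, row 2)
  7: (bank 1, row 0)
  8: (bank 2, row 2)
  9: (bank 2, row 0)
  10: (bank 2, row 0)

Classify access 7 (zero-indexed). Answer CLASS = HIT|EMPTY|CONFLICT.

CLASS = CONFLICT

step 0: bank1 1->1 [HIT]
step 1: bank0 None->4 [EMPTY]
step 2: bank1 1->1 [HIT]
step 3: bank1 1->1 [HIT]
step 4: bank0 4->3 [CONFLICT]
step 5: bank1 1->2 [CONFLICT]
step 6: bank2 None->2 [EMPTY]
step 7: bank1 2->0 [CONFLICT]
step 8: bank2 2->2 [HIT]
step 9: bank2 2->0 [CONFLICT]
step 10: bank2 0->0 [HIT]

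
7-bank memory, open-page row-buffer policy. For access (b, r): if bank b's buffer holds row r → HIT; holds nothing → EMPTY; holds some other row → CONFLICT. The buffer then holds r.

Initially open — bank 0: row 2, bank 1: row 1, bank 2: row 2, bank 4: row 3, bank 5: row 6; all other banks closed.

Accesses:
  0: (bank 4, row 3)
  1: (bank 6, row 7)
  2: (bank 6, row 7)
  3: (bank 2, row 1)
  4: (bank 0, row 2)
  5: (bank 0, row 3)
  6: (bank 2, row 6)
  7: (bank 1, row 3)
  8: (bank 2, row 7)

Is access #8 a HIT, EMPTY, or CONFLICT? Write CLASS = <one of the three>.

  [0] b4 r3: had r3 ⇒ H
  [1] b6 r7: no row ⇒ E
  [2] b6 r7: had r7 ⇒ H
  [3] b2 r1: had r2 ⇒ C
  [4] b0 r2: had r2 ⇒ H
  [5] b0 r3: had r2 ⇒ C
  [6] b2 r6: had r1 ⇒ C
  [7] b1 r3: had r1 ⇒ C
  [8] b2 r7: had r6 ⇒ C

CLASS = CONFLICT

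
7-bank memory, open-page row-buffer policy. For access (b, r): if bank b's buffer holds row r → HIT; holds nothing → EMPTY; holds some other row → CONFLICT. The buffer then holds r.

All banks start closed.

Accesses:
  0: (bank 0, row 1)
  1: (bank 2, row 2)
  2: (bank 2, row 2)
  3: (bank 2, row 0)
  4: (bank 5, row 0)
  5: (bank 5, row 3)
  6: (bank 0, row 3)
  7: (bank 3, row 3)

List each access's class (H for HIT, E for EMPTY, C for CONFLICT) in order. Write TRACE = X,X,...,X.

#0 (0,1) E
#1 (2,2) E
#2 (2,2) H  (was 2)
#3 (2,0) C  (was 2)
#4 (5,0) E
#5 (5,3) C  (was 0)
#6 (0,3) C  (was 1)
#7 (3,3) E

TRACE = E,E,H,C,E,C,C,E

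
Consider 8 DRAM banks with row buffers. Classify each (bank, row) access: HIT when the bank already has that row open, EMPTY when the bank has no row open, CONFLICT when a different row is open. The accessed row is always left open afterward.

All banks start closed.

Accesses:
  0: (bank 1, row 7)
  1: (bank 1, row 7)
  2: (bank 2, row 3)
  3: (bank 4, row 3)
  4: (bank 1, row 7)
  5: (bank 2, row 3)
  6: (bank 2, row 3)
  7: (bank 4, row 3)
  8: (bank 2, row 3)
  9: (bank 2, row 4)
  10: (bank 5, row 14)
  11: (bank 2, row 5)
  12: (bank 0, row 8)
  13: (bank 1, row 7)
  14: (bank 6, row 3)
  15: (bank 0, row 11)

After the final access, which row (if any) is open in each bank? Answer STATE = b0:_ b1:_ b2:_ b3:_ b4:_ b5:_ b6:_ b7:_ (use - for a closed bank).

  [0] b1 r7: no row ⇒ E
  [1] b1 r7: had r7 ⇒ H
  [2] b2 r3: no row ⇒ E
  [3] b4 r3: no row ⇒ E
  [4] b1 r7: had r7 ⇒ H
  [5] b2 r3: had r3 ⇒ H
  [6] b2 r3: had r3 ⇒ H
  [7] b4 r3: had r3 ⇒ H
  [8] b2 r3: had r3 ⇒ H
  [9] b2 r4: had r3 ⇒ C
  [10] b5 r14: no row ⇒ E
  [11] b2 r5: had r4 ⇒ C
  [12] b0 r8: no row ⇒ E
  [13] b1 r7: had r7 ⇒ H
  [14] b6 r3: no row ⇒ E
  [15] b0 r11: had r8 ⇒ C

STATE = b0:11 b1:7 b2:5 b3:- b4:3 b5:14 b6:3 b7:-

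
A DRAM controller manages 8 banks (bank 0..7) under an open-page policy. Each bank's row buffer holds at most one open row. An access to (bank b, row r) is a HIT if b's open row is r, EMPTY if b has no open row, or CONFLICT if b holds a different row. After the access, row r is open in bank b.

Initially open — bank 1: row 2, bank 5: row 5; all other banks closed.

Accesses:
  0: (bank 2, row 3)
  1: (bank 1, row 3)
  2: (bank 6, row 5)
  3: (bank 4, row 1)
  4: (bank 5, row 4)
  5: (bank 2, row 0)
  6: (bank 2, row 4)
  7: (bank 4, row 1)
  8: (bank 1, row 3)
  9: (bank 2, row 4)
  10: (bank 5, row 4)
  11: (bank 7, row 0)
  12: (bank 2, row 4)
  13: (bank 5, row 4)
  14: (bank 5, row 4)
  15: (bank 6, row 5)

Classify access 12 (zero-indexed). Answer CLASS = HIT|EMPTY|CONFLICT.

CLASS = HIT

#0 (2,3) E
#1 (1,3) C  (was 2)
#2 (6,5) E
#3 (4,1) E
#4 (5,4) C  (was 5)
#5 (2,0) C  (was 3)
#6 (2,4) C  (was 0)
#7 (4,1) H  (was 1)
#8 (1,3) H  (was 3)
#9 (2,4) H  (was 4)
#10 (5,4) H  (was 4)
#11 (7,0) E
#12 (2,4) H  (was 4)
#13 (5,4) H  (was 4)
#14 (5,4) H  (was 4)
#15 (6,5) H  (was 5)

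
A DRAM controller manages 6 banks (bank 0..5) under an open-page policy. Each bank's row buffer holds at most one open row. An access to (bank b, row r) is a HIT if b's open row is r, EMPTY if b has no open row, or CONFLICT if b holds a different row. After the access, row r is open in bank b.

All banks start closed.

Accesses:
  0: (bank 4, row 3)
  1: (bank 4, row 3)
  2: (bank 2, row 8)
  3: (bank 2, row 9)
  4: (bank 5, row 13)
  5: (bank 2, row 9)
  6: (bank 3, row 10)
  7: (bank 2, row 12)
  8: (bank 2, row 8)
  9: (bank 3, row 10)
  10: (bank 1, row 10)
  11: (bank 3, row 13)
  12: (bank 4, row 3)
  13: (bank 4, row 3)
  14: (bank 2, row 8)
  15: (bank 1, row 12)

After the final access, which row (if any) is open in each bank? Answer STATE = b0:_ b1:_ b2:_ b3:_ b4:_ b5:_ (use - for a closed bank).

  [0] b4 r3: no row ⇒ E
  [1] b4 r3: had r3 ⇒ H
  [2] b2 r8: no row ⇒ E
  [3] b2 r9: had r8 ⇒ C
  [4] b5 r13: no row ⇒ E
  [5] b2 r9: had r9 ⇒ H
  [6] b3 r10: no row ⇒ E
  [7] b2 r12: had r9 ⇒ C
  [8] b2 r8: had r12 ⇒ C
  [9] b3 r10: had r10 ⇒ H
  [10] b1 r10: no row ⇒ E
  [11] b3 r13: had r10 ⇒ C
  [12] b4 r3: had r3 ⇒ H
  [13] b4 r3: had r3 ⇒ H
  [14] b2 r8: had r8 ⇒ H
  [15] b1 r12: had r10 ⇒ C

STATE = b0:- b1:12 b2:8 b3:13 b4:3 b5:13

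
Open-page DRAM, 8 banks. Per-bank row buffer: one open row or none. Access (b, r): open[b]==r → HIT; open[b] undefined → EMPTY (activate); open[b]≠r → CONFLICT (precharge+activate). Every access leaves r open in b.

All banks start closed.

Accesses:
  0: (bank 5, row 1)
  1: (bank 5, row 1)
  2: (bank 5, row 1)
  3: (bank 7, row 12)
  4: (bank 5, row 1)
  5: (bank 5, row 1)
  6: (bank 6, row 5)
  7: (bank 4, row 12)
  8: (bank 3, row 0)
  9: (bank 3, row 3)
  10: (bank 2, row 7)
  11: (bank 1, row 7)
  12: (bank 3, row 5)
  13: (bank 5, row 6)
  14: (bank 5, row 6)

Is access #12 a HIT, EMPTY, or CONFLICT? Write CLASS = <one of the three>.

0: bank 5 row 1 — prev None → EMPTY
1: bank 5 row 1 — prev 1 → HIT
2: bank 5 row 1 — prev 1 → HIT
3: bank 7 row 12 — prev None → EMPTY
4: bank 5 row 1 — prev 1 → HIT
5: bank 5 row 1 — prev 1 → HIT
6: bank 6 row 5 — prev None → EMPTY
7: bank 4 row 12 — prev None → EMPTY
8: bank 3 row 0 — prev None → EMPTY
9: bank 3 row 3 — prev 0 → CONFLICT
10: bank 2 row 7 — prev None → EMPTY
11: bank 1 row 7 — prev None → EMPTY
12: bank 3 row 5 — prev 3 → CONFLICT
13: bank 5 row 6 — prev 1 → CONFLICT
14: bank 5 row 6 — prev 6 → HIT

CLASS = CONFLICT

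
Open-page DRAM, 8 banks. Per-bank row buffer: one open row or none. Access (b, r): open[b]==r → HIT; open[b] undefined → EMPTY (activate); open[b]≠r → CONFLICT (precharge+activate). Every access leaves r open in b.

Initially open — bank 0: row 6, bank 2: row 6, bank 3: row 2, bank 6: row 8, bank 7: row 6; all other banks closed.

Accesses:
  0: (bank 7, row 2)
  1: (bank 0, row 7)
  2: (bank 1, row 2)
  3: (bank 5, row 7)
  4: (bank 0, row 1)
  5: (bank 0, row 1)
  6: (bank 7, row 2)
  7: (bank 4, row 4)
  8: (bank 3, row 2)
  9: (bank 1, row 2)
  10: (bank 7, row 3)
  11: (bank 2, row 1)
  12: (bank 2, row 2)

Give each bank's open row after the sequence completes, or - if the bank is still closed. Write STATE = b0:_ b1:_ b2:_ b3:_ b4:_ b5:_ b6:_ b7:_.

step 0: bank7 6->2 [CONFLICT]
step 1: bank0 6->7 [CONFLICT]
step 2: bank1 None->2 [EMPTY]
step 3: bank5 None->7 [EMPTY]
step 4: bank0 7->1 [CONFLICT]
step 5: bank0 1->1 [HIT]
step 6: bank7 2->2 [HIT]
step 7: bank4 None->4 [EMPTY]
step 8: bank3 2->2 [HIT]
step 9: bank1 2->2 [HIT]
step 10: bank7 2->3 [CONFLICT]
step 11: bank2 6->1 [CONFLICT]
step 12: bank2 1->2 [CONFLICT]

STATE = b0:1 b1:2 b2:2 b3:2 b4:4 b5:7 b6:8 b7:3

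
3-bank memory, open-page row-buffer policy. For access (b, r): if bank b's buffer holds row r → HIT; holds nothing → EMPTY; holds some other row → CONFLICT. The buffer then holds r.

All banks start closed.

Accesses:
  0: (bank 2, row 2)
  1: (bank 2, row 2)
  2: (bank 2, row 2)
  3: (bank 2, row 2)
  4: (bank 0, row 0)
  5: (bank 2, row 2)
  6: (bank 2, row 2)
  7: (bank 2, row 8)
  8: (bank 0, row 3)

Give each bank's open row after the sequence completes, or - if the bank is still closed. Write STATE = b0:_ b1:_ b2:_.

  [0] b2 r2: no row ⇒ E
  [1] b2 r2: had r2 ⇒ H
  [2] b2 r2: had r2 ⇒ H
  [3] b2 r2: had r2 ⇒ H
  [4] b0 r0: no row ⇒ E
  [5] b2 r2: had r2 ⇒ H
  [6] b2 r2: had r2 ⇒ H
  [7] b2 r8: had r2 ⇒ C
  [8] b0 r3: had r0 ⇒ C

STATE = b0:3 b1:- b2:8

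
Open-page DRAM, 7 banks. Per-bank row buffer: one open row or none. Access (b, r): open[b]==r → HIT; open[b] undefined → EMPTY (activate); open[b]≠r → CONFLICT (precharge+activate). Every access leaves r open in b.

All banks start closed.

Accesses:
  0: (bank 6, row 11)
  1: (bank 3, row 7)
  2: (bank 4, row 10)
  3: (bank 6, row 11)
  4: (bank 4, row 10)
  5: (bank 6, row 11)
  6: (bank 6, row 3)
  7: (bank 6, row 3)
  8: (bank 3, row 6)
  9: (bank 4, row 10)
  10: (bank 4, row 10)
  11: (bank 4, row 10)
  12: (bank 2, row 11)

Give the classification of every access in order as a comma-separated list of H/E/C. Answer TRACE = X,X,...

TRACE = E,E,E,H,H,H,C,H,C,H,H,H,E

0: bank 6 row 11 — prev None → EMPTY
1: bank 3 row 7 — prev None → EMPTY
2: bank 4 row 10 — prev None → EMPTY
3: bank 6 row 11 — prev 11 → HIT
4: bank 4 row 10 — prev 10 → HIT
5: bank 6 row 11 — prev 11 → HIT
6: bank 6 row 3 — prev 11 → CONFLICT
7: bank 6 row 3 — prev 3 → HIT
8: bank 3 row 6 — prev 7 → CONFLICT
9: bank 4 row 10 — prev 10 → HIT
10: bank 4 row 10 — prev 10 → HIT
11: bank 4 row 10 — prev 10 → HIT
12: bank 2 row 11 — prev None → EMPTY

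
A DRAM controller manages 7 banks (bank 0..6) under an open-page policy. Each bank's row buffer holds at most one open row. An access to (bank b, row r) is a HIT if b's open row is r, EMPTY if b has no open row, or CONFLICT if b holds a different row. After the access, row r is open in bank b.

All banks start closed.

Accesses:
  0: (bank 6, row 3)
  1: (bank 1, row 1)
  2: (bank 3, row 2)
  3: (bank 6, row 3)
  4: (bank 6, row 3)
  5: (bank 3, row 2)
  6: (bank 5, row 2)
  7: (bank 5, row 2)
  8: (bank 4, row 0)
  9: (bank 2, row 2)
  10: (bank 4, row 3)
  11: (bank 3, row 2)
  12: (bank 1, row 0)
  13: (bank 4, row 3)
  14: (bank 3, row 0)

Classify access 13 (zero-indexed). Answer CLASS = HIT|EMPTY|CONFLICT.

CLASS = HIT

  [0] b6 r3: no row ⇒ E
  [1] b1 r1: no row ⇒ E
  [2] b3 r2: no row ⇒ E
  [3] b6 r3: had r3 ⇒ H
  [4] b6 r3: had r3 ⇒ H
  [5] b3 r2: had r2 ⇒ H
  [6] b5 r2: no row ⇒ E
  [7] b5 r2: had r2 ⇒ H
  [8] b4 r0: no row ⇒ E
  [9] b2 r2: no row ⇒ E
  [10] b4 r3: had r0 ⇒ C
  [11] b3 r2: had r2 ⇒ H
  [12] b1 r0: had r1 ⇒ C
  [13] b4 r3: had r3 ⇒ H
  [14] b3 r0: had r2 ⇒ C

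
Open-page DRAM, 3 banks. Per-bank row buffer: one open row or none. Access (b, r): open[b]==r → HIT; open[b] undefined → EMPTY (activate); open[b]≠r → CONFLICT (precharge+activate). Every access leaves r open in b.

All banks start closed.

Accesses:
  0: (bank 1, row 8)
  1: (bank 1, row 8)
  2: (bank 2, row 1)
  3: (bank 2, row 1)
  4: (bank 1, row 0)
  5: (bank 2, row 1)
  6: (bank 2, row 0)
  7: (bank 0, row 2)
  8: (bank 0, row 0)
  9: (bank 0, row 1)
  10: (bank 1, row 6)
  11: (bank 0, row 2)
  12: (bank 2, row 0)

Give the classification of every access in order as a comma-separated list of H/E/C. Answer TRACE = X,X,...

0: bank 1 row 8 — prev None → EMPTY
1: bank 1 row 8 — prev 8 → HIT
2: bank 2 row 1 — prev None → EMPTY
3: bank 2 row 1 — prev 1 → HIT
4: bank 1 row 0 — prev 8 → CONFLICT
5: bank 2 row 1 — prev 1 → HIT
6: bank 2 row 0 — prev 1 → CONFLICT
7: bank 0 row 2 — prev None → EMPTY
8: bank 0 row 0 — prev 2 → CONFLICT
9: bank 0 row 1 — prev 0 → CONFLICT
10: bank 1 row 6 — prev 0 → CONFLICT
11: bank 0 row 2 — prev 1 → CONFLICT
12: bank 2 row 0 — prev 0 → HIT

TRACE = E,H,E,H,C,H,C,E,C,C,C,C,H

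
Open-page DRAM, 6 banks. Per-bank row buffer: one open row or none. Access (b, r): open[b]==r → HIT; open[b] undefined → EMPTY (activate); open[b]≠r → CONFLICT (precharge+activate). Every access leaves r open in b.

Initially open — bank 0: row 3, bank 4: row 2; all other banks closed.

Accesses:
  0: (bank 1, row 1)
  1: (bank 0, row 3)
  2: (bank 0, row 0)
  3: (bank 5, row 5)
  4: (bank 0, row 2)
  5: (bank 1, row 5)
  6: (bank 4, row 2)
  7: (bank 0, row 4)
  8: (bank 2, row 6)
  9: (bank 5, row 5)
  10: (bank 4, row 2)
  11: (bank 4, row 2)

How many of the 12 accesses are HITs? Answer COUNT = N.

COUNT = 5

#0 (1,1) E
#1 (0,3) H  (was 3)
#2 (0,0) C  (was 3)
#3 (5,5) E
#4 (0,2) C  (was 0)
#5 (1,5) C  (was 1)
#6 (4,2) H  (was 2)
#7 (0,4) C  (was 2)
#8 (2,6) E
#9 (5,5) H  (was 5)
#10 (4,2) H  (was 2)
#11 (4,2) H  (was 2)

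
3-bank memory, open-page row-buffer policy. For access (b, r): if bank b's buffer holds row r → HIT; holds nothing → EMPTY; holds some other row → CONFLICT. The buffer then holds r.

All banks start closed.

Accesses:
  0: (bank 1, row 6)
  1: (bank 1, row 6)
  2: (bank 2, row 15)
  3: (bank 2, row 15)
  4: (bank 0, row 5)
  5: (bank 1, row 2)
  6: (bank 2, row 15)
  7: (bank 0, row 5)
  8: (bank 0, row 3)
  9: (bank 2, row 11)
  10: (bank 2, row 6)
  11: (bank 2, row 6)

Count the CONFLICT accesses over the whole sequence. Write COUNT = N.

COUNT = 4

  [0] b1 r6: no row ⇒ E
  [1] b1 r6: had r6 ⇒ H
  [2] b2 r15: no row ⇒ E
  [3] b2 r15: had r15 ⇒ H
  [4] b0 r5: no row ⇒ E
  [5] b1 r2: had r6 ⇒ C
  [6] b2 r15: had r15 ⇒ H
  [7] b0 r5: had r5 ⇒ H
  [8] b0 r3: had r5 ⇒ C
  [9] b2 r11: had r15 ⇒ C
  [10] b2 r6: had r11 ⇒ C
  [11] b2 r6: had r6 ⇒ H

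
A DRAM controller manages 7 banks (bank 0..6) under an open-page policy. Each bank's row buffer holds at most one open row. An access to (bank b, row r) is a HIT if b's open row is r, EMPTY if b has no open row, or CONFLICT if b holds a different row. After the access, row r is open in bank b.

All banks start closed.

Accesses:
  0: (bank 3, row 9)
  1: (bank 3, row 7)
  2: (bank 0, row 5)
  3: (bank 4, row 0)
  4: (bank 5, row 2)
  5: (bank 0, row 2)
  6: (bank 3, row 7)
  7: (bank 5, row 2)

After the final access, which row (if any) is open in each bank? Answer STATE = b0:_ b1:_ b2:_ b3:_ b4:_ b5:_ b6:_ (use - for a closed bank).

#0 (3,9) E
#1 (3,7) C  (was 9)
#2 (0,5) E
#3 (4,0) E
#4 (5,2) E
#5 (0,2) C  (was 5)
#6 (3,7) H  (was 7)
#7 (5,2) H  (was 2)

STATE = b0:2 b1:- b2:- b3:7 b4:0 b5:2 b6:-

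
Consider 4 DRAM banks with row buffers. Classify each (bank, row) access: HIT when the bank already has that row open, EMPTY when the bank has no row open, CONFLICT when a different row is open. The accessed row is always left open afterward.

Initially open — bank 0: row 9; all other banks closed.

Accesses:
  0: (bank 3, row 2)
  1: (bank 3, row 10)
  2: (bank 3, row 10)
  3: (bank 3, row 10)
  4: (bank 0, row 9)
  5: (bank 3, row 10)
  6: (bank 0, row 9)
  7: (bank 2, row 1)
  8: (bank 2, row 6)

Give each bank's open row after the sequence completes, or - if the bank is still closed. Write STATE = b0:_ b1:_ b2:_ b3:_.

#0 (3,2) E
#1 (3,10) C  (was 2)
#2 (3,10) H  (was 10)
#3 (3,10) H  (was 10)
#4 (0,9) H  (was 9)
#5 (3,10) H  (was 10)
#6 (0,9) H  (was 9)
#7 (2,1) E
#8 (2,6) C  (was 1)

STATE = b0:9 b1:- b2:6 b3:10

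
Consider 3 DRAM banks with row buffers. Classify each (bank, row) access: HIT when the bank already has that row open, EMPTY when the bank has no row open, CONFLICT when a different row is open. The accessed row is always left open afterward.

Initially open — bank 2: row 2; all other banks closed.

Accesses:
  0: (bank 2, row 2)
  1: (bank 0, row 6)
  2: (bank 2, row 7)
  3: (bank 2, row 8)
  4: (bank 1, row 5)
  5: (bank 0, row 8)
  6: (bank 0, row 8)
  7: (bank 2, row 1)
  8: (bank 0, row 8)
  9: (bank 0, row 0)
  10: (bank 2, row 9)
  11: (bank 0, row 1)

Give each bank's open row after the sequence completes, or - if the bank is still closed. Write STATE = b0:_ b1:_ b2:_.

#0 (2,2) H  (was 2)
#1 (0,6) E
#2 (2,7) C  (was 2)
#3 (2,8) C  (was 7)
#4 (1,5) E
#5 (0,8) C  (was 6)
#6 (0,8) H  (was 8)
#7 (2,1) C  (was 8)
#8 (0,8) H  (was 8)
#9 (0,0) C  (was 8)
#10 (2,9) C  (was 1)
#11 (0,1) C  (was 0)

STATE = b0:1 b1:5 b2:9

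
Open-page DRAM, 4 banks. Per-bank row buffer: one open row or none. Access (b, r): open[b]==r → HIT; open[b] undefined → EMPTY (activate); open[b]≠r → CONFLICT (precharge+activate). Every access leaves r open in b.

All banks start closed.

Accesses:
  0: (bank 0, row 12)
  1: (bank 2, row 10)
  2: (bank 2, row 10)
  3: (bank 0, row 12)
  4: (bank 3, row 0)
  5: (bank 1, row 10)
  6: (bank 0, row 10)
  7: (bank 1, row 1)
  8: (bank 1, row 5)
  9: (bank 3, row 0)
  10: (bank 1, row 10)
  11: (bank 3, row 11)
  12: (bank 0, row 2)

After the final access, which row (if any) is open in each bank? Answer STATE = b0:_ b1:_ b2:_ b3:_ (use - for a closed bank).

STATE = b0:2 b1:10 b2:10 b3:11

step 0: bank0 None->12 [EMPTY]
step 1: bank2 None->10 [EMPTY]
step 2: bank2 10->10 [HIT]
step 3: bank0 12->12 [HIT]
step 4: bank3 None->0 [EMPTY]
step 5: bank1 None->10 [EMPTY]
step 6: bank0 12->10 [CONFLICT]
step 7: bank1 10->1 [CONFLICT]
step 8: bank1 1->5 [CONFLICT]
step 9: bank3 0->0 [HIT]
step 10: bank1 5->10 [CONFLICT]
step 11: bank3 0->11 [CONFLICT]
step 12: bank0 10->2 [CONFLICT]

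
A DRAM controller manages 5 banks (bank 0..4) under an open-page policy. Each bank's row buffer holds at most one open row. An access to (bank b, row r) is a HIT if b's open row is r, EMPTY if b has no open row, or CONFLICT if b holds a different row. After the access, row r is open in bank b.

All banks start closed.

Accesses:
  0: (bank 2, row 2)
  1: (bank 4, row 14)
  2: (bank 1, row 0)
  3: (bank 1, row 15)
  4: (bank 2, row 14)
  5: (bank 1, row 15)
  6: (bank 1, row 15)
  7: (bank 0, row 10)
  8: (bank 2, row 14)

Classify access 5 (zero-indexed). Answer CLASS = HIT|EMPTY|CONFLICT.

0: bank 2 row 2 — prev None → EMPTY
1: bank 4 row 14 — prev None → EMPTY
2: bank 1 row 0 — prev None → EMPTY
3: bank 1 row 15 — prev 0 → CONFLICT
4: bank 2 row 14 — prev 2 → CONFLICT
5: bank 1 row 15 — prev 15 → HIT
6: bank 1 row 15 — prev 15 → HIT
7: bank 0 row 10 — prev None → EMPTY
8: bank 2 row 14 — prev 14 → HIT

CLASS = HIT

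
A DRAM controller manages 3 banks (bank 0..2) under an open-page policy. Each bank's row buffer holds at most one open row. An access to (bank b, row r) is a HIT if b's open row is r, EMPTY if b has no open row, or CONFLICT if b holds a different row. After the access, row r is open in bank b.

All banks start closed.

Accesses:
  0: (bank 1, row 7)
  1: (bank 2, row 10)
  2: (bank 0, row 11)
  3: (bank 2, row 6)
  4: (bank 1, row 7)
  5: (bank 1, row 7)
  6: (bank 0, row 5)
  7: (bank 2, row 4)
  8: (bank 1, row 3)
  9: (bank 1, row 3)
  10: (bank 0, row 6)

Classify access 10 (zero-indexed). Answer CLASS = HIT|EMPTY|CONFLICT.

  [0] b1 r7: no row ⇒ E
  [1] b2 r10: no row ⇒ E
  [2] b0 r11: no row ⇒ E
  [3] b2 r6: had r10 ⇒ C
  [4] b1 r7: had r7 ⇒ H
  [5] b1 r7: had r7 ⇒ H
  [6] b0 r5: had r11 ⇒ C
  [7] b2 r4: had r6 ⇒ C
  [8] b1 r3: had r7 ⇒ C
  [9] b1 r3: had r3 ⇒ H
  [10] b0 r6: had r5 ⇒ C

CLASS = CONFLICT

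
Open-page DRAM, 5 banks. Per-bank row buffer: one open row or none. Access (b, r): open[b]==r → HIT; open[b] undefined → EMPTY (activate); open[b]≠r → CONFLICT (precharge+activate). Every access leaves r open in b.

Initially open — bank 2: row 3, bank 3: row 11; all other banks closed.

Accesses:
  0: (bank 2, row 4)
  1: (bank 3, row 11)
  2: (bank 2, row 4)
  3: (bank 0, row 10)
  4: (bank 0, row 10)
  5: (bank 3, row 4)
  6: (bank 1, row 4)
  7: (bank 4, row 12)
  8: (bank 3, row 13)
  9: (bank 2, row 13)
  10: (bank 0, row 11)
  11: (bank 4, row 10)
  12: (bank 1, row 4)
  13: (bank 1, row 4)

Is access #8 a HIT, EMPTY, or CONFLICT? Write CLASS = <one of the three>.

CLASS = CONFLICT

step 0: bank2 3->4 [CONFLICT]
step 1: bank3 11->11 [HIT]
step 2: bank2 4->4 [HIT]
step 3: bank0 None->10 [EMPTY]
step 4: bank0 10->10 [HIT]
step 5: bank3 11->4 [CONFLICT]
step 6: bank1 None->4 [EMPTY]
step 7: bank4 None->12 [EMPTY]
step 8: bank3 4->13 [CONFLICT]
step 9: bank2 4->13 [CONFLICT]
step 10: bank0 10->11 [CONFLICT]
step 11: bank4 12->10 [CONFLICT]
step 12: bank1 4->4 [HIT]
step 13: bank1 4->4 [HIT]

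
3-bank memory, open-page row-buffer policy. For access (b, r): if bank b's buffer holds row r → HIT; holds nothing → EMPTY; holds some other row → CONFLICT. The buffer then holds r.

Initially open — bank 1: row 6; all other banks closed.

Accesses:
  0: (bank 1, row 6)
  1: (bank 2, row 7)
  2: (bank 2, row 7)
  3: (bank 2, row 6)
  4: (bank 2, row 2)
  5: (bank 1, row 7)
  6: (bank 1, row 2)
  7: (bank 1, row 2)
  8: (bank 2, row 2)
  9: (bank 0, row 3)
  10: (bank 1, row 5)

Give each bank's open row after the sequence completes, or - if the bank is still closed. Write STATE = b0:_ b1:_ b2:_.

  [0] b1 r6: had r6 ⇒ H
  [1] b2 r7: no row ⇒ E
  [2] b2 r7: had r7 ⇒ H
  [3] b2 r6: had r7 ⇒ C
  [4] b2 r2: had r6 ⇒ C
  [5] b1 r7: had r6 ⇒ C
  [6] b1 r2: had r7 ⇒ C
  [7] b1 r2: had r2 ⇒ H
  [8] b2 r2: had r2 ⇒ H
  [9] b0 r3: no row ⇒ E
  [10] b1 r5: had r2 ⇒ C

STATE = b0:3 b1:5 b2:2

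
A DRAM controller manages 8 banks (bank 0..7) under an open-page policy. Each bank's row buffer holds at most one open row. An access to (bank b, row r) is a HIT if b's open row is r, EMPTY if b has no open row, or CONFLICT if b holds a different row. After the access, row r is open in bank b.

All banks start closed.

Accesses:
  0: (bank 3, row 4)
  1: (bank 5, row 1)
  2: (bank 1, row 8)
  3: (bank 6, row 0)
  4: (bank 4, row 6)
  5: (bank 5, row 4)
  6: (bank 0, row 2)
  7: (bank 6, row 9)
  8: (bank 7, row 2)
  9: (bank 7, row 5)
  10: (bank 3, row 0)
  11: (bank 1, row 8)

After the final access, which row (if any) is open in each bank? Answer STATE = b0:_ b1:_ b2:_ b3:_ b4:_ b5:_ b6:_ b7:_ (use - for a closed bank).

0: bank 3 row 4 — prev None → EMPTY
1: bank 5 row 1 — prev None → EMPTY
2: bank 1 row 8 — prev None → EMPTY
3: bank 6 row 0 — prev None → EMPTY
4: bank 4 row 6 — prev None → EMPTY
5: bank 5 row 4 — prev 1 → CONFLICT
6: bank 0 row 2 — prev None → EMPTY
7: bank 6 row 9 — prev 0 → CONFLICT
8: bank 7 row 2 — prev None → EMPTY
9: bank 7 row 5 — prev 2 → CONFLICT
10: bank 3 row 0 — prev 4 → CONFLICT
11: bank 1 row 8 — prev 8 → HIT

STATE = b0:2 b1:8 b2:- b3:0 b4:6 b5:4 b6:9 b7:5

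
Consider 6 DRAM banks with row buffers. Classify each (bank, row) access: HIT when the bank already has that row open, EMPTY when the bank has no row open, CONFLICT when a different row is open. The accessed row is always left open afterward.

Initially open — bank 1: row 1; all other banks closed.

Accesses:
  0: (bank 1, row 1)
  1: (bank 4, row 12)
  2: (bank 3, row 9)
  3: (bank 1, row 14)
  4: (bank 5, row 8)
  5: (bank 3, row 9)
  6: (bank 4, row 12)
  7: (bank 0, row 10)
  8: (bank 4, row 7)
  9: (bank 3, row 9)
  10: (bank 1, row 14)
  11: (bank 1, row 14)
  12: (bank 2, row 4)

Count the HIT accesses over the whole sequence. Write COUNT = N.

0: bank 1 row 1 — prev 1 → HIT
1: bank 4 row 12 — prev None → EMPTY
2: bank 3 row 9 — prev None → EMPTY
3: bank 1 row 14 — prev 1 → CONFLICT
4: bank 5 row 8 — prev None → EMPTY
5: bank 3 row 9 — prev 9 → HIT
6: bank 4 row 12 — prev 12 → HIT
7: bank 0 row 10 — prev None → EMPTY
8: bank 4 row 7 — prev 12 → CONFLICT
9: bank 3 row 9 — prev 9 → HIT
10: bank 1 row 14 — prev 14 → HIT
11: bank 1 row 14 — prev 14 → HIT
12: bank 2 row 4 — prev None → EMPTY

COUNT = 6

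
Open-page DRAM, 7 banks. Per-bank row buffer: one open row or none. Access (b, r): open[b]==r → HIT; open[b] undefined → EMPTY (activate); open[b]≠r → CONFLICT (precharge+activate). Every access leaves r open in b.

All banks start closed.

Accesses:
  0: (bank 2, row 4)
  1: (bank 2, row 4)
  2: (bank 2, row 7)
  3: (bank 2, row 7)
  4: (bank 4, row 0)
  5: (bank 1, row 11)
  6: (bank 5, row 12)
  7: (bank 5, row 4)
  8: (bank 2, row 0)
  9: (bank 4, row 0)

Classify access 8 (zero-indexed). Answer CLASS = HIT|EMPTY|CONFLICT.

CLASS = CONFLICT

  [0] b2 r4: no row ⇒ E
  [1] b2 r4: had r4 ⇒ H
  [2] b2 r7: had r4 ⇒ C
  [3] b2 r7: had r7 ⇒ H
  [4] b4 r0: no row ⇒ E
  [5] b1 r11: no row ⇒ E
  [6] b5 r12: no row ⇒ E
  [7] b5 r4: had r12 ⇒ C
  [8] b2 r0: had r7 ⇒ C
  [9] b4 r0: had r0 ⇒ H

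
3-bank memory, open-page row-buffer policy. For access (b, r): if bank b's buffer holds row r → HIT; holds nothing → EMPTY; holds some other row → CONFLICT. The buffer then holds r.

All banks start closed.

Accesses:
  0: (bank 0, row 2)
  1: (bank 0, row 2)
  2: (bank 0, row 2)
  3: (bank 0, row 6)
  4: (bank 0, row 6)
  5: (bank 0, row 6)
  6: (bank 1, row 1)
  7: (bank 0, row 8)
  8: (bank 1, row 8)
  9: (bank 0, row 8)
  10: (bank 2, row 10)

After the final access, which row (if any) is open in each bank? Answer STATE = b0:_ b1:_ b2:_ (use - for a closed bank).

step 0: bank0 None->2 [EMPTY]
step 1: bank0 2->2 [HIT]
step 2: bank0 2->2 [HIT]
step 3: bank0 2->6 [CONFLICT]
step 4: bank0 6->6 [HIT]
step 5: bank0 6->6 [HIT]
step 6: bank1 None->1 [EMPTY]
step 7: bank0 6->8 [CONFLICT]
step 8: bank1 1->8 [CONFLICT]
step 9: bank0 8->8 [HIT]
step 10: bank2 None->10 [EMPTY]

STATE = b0:8 b1:8 b2:10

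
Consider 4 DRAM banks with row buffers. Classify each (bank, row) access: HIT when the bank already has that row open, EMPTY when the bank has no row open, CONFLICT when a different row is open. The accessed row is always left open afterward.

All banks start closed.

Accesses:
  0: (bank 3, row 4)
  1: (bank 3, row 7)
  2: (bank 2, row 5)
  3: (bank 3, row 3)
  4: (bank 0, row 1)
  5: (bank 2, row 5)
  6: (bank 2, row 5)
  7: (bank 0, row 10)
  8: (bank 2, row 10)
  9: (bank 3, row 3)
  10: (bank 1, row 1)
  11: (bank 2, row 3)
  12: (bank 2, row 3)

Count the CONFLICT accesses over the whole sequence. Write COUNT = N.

COUNT = 5

#0 (3,4) E
#1 (3,7) C  (was 4)
#2 (2,5) E
#3 (3,3) C  (was 7)
#4 (0,1) E
#5 (2,5) H  (was 5)
#6 (2,5) H  (was 5)
#7 (0,10) C  (was 1)
#8 (2,10) C  (was 5)
#9 (3,3) H  (was 3)
#10 (1,1) E
#11 (2,3) C  (was 10)
#12 (2,3) H  (was 3)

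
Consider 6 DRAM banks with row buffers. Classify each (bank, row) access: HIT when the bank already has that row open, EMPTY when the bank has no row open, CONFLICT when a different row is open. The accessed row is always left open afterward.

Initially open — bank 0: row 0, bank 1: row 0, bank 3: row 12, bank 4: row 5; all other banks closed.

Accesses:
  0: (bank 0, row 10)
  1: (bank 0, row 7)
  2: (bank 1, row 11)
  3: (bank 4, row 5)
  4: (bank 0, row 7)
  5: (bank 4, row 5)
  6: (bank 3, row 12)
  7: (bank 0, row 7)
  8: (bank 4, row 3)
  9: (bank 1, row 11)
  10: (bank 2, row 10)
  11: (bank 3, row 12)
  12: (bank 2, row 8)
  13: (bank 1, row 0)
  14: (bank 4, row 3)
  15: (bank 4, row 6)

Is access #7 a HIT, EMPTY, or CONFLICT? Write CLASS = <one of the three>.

#0 (0,10) C  (was 0)
#1 (0,7) C  (was 10)
#2 (1,11) C  (was 0)
#3 (4,5) H  (was 5)
#4 (0,7) H  (was 7)
#5 (4,5) H  (was 5)
#6 (3,12) H  (was 12)
#7 (0,7) H  (was 7)
#8 (4,3) C  (was 5)
#9 (1,11) H  (was 11)
#10 (2,10) E
#11 (3,12) H  (was 12)
#12 (2,8) C  (was 10)
#13 (1,0) C  (was 11)
#14 (4,3) H  (was 3)
#15 (4,6) C  (was 3)

CLASS = HIT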